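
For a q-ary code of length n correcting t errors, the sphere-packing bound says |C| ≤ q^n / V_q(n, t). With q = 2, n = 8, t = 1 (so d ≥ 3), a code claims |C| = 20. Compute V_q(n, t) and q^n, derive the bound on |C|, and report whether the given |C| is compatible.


V_q(n, t) = 9, q^n = 256, Hamming bound = 28, |C| = 20 ≤ bound (satisfied).

Step 1: Compute V_q(n, t) = Σ_{j=0}^1 C(n, j) (q−1)^j.
  j = 0: C(8,0)·(1)^0 = 1·1 = 1.
  j = 1: C(8,1)·(1)^1 = 8·1 = 8.
  V_q(n, t) = 1 + 8 = 9.
Step 2: q^n = 2^8 = 256.
Step 3: Hamming bound ⌊q^n / V_q(n,t)⌋ = ⌊256/9⌋ = 28.
Step 4: Compare |C| = 20 to 28: satisfied.
The claimed |C| lies below the Hamming bound.


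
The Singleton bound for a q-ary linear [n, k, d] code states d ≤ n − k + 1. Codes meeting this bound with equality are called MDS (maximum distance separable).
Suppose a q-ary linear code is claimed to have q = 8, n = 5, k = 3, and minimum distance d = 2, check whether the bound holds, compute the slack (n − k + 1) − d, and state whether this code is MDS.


Singleton RHS = n − k + 1 = 3, slack = 1, bound satisfied, not MDS.

Singleton bound: d ≤ n − k + 1.
Here n = 5, k = 3, so n − k + 1 = 3.
Given d = 2, check d ≤ 3: YES.
Slack = (n − k + 1) − d = 1.
The code is NOT MDS (slack = 1 > 0).
Description: the claimed parameters are [5, 3, 2]_8; such a code would be non-MDS.


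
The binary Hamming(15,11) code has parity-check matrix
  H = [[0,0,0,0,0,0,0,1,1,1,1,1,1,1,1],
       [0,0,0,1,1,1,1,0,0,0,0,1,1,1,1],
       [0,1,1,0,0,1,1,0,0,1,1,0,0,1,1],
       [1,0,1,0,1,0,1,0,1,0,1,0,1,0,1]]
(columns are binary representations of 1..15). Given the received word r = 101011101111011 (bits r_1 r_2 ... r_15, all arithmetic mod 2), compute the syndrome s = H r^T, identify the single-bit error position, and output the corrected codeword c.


s = (0, 0, 1, 1)^T, error position = 3, corrected codeword c = 100011101111011

Compute s = H r^T mod 2 one row at a time:
  s_1 = 0 + 1 + 1 + 1 + 1 + 0 + 1 + 1 = 6 ≡ 0 (mod 2).
  s_2 = 0 + 1 + 1 + 1 + 1 + 0 + 1 + 1 = 6 ≡ 0 (mod 2).
  s_3 = 0 + 1 + 1 + 1 + 1 + 1 + 1 + 1 = 7 ≡ 1 (mod 2).
  s_4 = 1 + 1 + 1 + 1 + 1 + 1 + 0 + 1 = 7 ≡ 1 (mod 2).
s = (0, 0, 1, 1)^T — this equals column 3 of H (binary 0011), so error is at position 3.
Correct: flip bit 3 of r = 101011101111011 to get c = 100011101111011.


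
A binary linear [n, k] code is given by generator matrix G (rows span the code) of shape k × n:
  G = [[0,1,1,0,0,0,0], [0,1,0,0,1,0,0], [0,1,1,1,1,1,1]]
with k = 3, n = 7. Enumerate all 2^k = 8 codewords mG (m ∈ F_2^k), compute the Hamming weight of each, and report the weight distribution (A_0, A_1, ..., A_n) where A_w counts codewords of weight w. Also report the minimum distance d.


Weight distribution: A_0 = 1, A_2 = 3, A_4 = 3, A_6 = 1. Minimum distance d = 2.

Enumerate all 2^3 = 8 messages m ∈ F_2^3.
For each, compute codeword c = mG in F_2^7, then tally its weight.
  m = 000 → c = 0000000, weight = 0.
  m = 100 → c = 0110000, weight = 2.
  m = 010 → c = 0100100, weight = 2.
  m = 110 → c = 0010100, weight = 2.
  m = 001 → c = 0111111, weight = 6.
  m = 101 → c = 0001111, weight = 4.
  m = 011 → c = 0011011, weight = 4.
  m = 111 → c = 0101011, weight = 4.
Tally weights:
  weight 0: 1 codewords.
  weight 2: 3 codewords.
  weight 4: 3 codewords.
  weight 6: 1 codewords.
Minimum distance d = smallest w > 0 with A_w > 0 = 2.
Sanity: Σ A_w = 8 = 2^3 = 8 ✓.


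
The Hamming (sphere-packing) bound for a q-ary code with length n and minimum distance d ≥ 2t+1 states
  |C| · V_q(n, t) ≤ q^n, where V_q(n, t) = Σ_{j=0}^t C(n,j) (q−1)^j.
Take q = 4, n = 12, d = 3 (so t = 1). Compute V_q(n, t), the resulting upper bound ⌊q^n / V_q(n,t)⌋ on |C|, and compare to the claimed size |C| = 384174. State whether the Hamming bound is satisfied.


V_q(n, t) = 37, q^n = 16777216, Hamming bound = 453438, |C| = 384174 ≤ bound (satisfied).

Step 1: Compute V_q(n, t) = Σ_{j=0}^1 C(n, j) (q−1)^j.
  j = 0: C(12,0)·(3)^0 = 1·1 = 1.
  j = 1: C(12,1)·(3)^1 = 12·3 = 36.
  V_q(n, t) = 1 + 36 = 37.
Step 2: q^n = 4^12 = 16777216.
Step 3: Hamming bound ⌊q^n / V_q(n,t)⌋ = ⌊16777216/37⌋ = 453438.
Step 4: Compare |C| = 384174 to 453438: satisfied.
The claimed |C| lies below the Hamming bound.


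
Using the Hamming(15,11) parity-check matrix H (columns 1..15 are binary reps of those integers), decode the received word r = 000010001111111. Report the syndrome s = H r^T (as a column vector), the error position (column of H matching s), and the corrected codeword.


s = (1, 1, 0, 1)^T, error position = 13, corrected codeword c = 000010001111011

Compute s = H r^T mod 2 one row at a time:
  s_1 = 0 + 1 + 1 + 1 + 1 + 1 + 1 + 1 = 7 ≡ 1 (mod 2).
  s_2 = 0 + 1 + 0 + 0 + 1 + 1 + 1 + 1 = 5 ≡ 1 (mod 2).
  s_3 = 0 + 0 + 0 + 0 + 1 + 1 + 1 + 1 = 4 ≡ 0 (mod 2).
  s_4 = 0 + 0 + 1 + 0 + 1 + 1 + 1 + 1 = 5 ≡ 1 (mod 2).
s = (1, 1, 0, 1)^T — this equals column 13 of H (binary 1101), so error is at position 13.
Correct: flip bit 13 of r = 000010001111111 to get c = 000010001111011.


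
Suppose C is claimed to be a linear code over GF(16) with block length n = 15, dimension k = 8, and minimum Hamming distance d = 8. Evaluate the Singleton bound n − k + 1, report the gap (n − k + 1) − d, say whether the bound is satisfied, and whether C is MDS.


Singleton RHS = n − k + 1 = 8, slack = 0, bound satisfied, MDS.

Singleton bound: d ≤ n − k + 1.
Here n = 15, k = 8, so n − k + 1 = 8.
Given d = 8, check d ≤ 8: YES.
Slack = (n − k + 1) − d = 0.
The code is MDS (slack = 0).
Description: the claimed parameters are [15, 8, 8]_16; such a code would be MDS (meets Singleton bound).


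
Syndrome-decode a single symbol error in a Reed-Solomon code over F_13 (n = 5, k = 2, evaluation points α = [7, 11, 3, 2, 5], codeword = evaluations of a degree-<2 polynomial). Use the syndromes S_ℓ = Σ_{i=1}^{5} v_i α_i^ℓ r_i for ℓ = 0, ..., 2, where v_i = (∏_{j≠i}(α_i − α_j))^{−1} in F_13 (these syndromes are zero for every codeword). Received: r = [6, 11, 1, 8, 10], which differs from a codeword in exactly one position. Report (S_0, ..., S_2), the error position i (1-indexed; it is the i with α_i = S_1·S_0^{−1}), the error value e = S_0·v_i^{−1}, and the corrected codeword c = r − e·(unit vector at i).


S = (1, 2, 4), error at position 4, error magnitude e = 5, c = [6, 11, 1, 3, 10].

Step 1: column multipliers v_i = (∏_{j≠i}(α_i − α_j))^{−1} mod 13.
  i = 1 (α = 7): (7−11)(7−3)(7−2)(7−5) = (−4)·4·5·2 = −160 ≡ 9, so v_1 = 9^{−1} = 3 (mod 13).
  i = 2 (α = 11): (11−7)(11−3)(11−2)(11−5) = 4·8·9·6 = 1728 ≡ 12, so v_2 = 12^{−1} = 12 (mod 13).
  i = 3 (α = 3): (3−7)(3−11)(3−2)(3−5) = (−4)·(−8)·1·(−2) = −64 ≡ 1, so v_3 = 1^{−1} = 1 (mod 13).
  i = 4 (α = 2): (2−7)(2−11)(2−3)(2−5) = (−5)·(−9)·(−1)·(−3) = 135 ≡ 5, so v_4 = 5^{−1} = 8 (mod 13).
  i = 5 (α = 5): (5−7)(5−11)(5−3)(5−2) = (−2)·(−6)·2·3 = 72 ≡ 7, so v_5 = 7^{−1} = 2 (mod 13).
  v = [3, 12, 1, 8, 2].
Step 2: syndromes of r = [6, 11, 1, 8, 10] (all sums mod 13).
  S_0 = Σ v_i r_i = 3·6 + 12·11 + 1·1 + 8·8 + 2·10 = 235 ≡ 1.
  S_1 = Σ v_i α_i r_i = 3·7·6 + 12·11·11 + 1·3·1 + 8·2·8 + 2·5·10 = 1809 ≡ 2.
  α_i^2 mod 13 = [10, 4, 9, 4, 12].
  S_2 = Σ v_i α_i^2 r_i = 3·10·6 + 12·4·11 + 1·9·1 + 8·4·8 + 2·12·10 = 1213 ≡ 4.
  S = (1, 2, 4) ≠ 0, so r is not a codeword (an error is present).
Step 3: locate the error. For a single error e at position i, S_ℓ = v_i·e·α_i^ℓ, so α_err = S_1/S_0.
  S_0^{−1} = 1^{−1} = 1 (mod 13), so α_err = 2·1 = 2 ≡ 2 = α_4. Error position i = 4.
  Consistency check: S_2/S_1 = 4·7 = 28 ≡ 2 = α_err ✓ (single-error assumption holds).
Step 4: error magnitude e = S_0/v_4 = S_0·∏_{j≠4}(α_4 − α_j) = 1·5 = 5 ≡ 5 (mod 13).
Step 5: correct position 4: c_4 = r_4 − e = 8 − 5 ≡ 3 (mod 13). Hence c = [6, 11, 1, 3, 10].
  Check: interpolating c through the α_i gives m(x) = 7 + 11·x (degree < 2) with m(α_i) = c_i for every i, so c is indeed a codeword.


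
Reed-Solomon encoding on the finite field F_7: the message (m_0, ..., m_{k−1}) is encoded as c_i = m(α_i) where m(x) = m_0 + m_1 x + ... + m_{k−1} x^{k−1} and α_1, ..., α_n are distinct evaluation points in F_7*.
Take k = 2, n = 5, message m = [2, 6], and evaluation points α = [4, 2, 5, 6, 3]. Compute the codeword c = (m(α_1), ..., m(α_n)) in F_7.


c = [5, 0, 4, 3, 6]

Message polynomial: m(x) = 2 + 6·x (mod 7).
For each evaluation point α_i, compute m(α_i) mod 7:
  α_1 = 4: Horner steps 6 → 5, so m(4) = 5.
  α_2 = 2: Horner steps 6 → 0, so m(2) = 0.
  α_3 = 5: Horner steps 6 → 4, so m(5) = 4.
  α_4 = 6: Horner steps 6 → 3, so m(6) = 3.
  α_5 = 3: Horner steps 6 → 6, so m(3) = 6.
Codeword c = [5, 0, 4, 3, 6] ∈ F_7^5.


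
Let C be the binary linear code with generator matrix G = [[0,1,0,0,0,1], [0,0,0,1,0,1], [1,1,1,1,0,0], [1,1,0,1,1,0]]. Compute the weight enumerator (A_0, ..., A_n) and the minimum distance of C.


Weight distribution: A_0 = 1, A_2 = 6, A_4 = 9. Minimum distance d = 2.

Enumerate all 2^4 = 16 messages m ∈ F_2^4.
For each, compute codeword c = mG in F_2^6, then tally its weight.
  m = 0000 → c = 000000, weight = 0.
  m = 1000 → c = 010001, weight = 2.
  m = 0100 → c = 000101, weight = 2.
  m = 1100 → c = 010100, weight = 2.
  m = 0010 → c = 111100, weight = 4.
  m = 1010 → c = 101101, weight = 4.
  m = 0110 → c = 111001, weight = 4.
  m = 1110 → c = 101000, weight = 2.
  m = 0001 → c = 110110, weight = 4.
  m = 1001 → c = 100111, weight = 4.
  m = 0101 → c = 110011, weight = 4.
  m = 1101 → c = 100010, weight = 2.
  m = 0011 → c = 001010, weight = 2.
  m = 1011 → c = 011011, weight = 4.
  m = 0111 → c = 001111, weight = 4.
  m = 1111 → c = 011110, weight = 4.
Tally weights:
  weight 0: 1 codewords.
  weight 2: 6 codewords.
  weight 4: 9 codewords.
Minimum distance d = smallest w > 0 with A_w > 0 = 2.
Sanity: Σ A_w = 16 = 2^4 = 16 ✓.


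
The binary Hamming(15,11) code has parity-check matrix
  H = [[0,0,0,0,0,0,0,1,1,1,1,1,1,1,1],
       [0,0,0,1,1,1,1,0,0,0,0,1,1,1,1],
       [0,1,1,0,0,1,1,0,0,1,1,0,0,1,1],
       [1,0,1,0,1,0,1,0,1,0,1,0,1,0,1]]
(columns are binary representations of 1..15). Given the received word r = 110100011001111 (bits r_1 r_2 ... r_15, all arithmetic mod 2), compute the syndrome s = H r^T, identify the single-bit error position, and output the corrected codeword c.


s = (0, 1, 1, 0)^T, error position = 6, corrected codeword c = 110101011001111

Compute s = H r^T mod 2 one row at a time:
  s_1 = 1 + 1 + 0 + 0 + 1 + 1 + 1 + 1 = 6 ≡ 0 (mod 2).
  s_2 = 1 + 0 + 0 + 0 + 1 + 1 + 1 + 1 = 5 ≡ 1 (mod 2).
  s_3 = 1 + 0 + 0 + 0 + 0 + 0 + 1 + 1 = 3 ≡ 1 (mod 2).
  s_4 = 1 + 0 + 0 + 0 + 1 + 0 + 1 + 1 = 4 ≡ 0 (mod 2).
s = (0, 1, 1, 0)^T — this equals column 6 of H (binary 0110), so error is at position 6.
Correct: flip bit 6 of r = 110100011001111 to get c = 110101011001111.


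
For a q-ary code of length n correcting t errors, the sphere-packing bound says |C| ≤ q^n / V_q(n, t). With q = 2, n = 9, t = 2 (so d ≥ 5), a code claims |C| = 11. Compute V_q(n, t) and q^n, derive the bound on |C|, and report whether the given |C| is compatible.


V_q(n, t) = 46, q^n = 512, Hamming bound = 11, |C| = 11 ≤ bound (satisfied).

Step 1: Compute V_q(n, t) = Σ_{j=0}^2 C(n, j) (q−1)^j.
  j = 0: C(9,0)·(1)^0 = 1·1 = 1.
  j = 1: C(9,1)·(1)^1 = 9·1 = 9.
  j = 2: C(9,2)·(1)^2 = 36·1 = 36.
  V_q(n, t) = 1 + 9 + 36 = 46.
Step 2: q^n = 2^9 = 512.
Step 3: Hamming bound ⌊q^n / V_q(n,t)⌋ = ⌊512/46⌋ = 11.
Step 4: Compare |C| = 11 to 11: satisfied.
The claimed |C| lies at the Hamming bound (tight).


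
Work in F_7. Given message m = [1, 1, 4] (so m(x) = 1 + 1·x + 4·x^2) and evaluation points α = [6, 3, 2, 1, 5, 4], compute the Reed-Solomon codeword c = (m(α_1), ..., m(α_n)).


c = [4, 5, 5, 6, 1, 6]

Message polynomial: m(x) = 1 + 1·x + 4·x^2 (mod 7).
For each evaluation point α_i, compute m(α_i) mod 7:
  α_1 = 6: Horner steps 4 → 4 → 4, so m(6) = 4.
  α_2 = 3: Horner steps 4 → 6 → 5, so m(3) = 5.
  α_3 = 2: Horner steps 4 → 2 → 5, so m(2) = 5.
  α_4 = 1: Horner steps 4 → 5 → 6, so m(1) = 6.
  α_5 = 5: Horner steps 4 → 0 → 1, so m(5) = 1.
  α_6 = 4: Horner steps 4 → 3 → 6, so m(4) = 6.
Codeword c = [4, 5, 5, 6, 1, 6] ∈ F_7^6.


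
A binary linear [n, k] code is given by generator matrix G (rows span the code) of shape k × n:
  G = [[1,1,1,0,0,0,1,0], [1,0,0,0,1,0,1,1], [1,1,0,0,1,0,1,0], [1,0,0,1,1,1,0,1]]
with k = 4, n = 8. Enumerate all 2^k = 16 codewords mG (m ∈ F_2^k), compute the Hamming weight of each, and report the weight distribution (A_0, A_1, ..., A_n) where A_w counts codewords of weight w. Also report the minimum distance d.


Weight distribution: A_0 = 1, A_2 = 2, A_3 = 1, A_4 = 5, A_5 = 6, A_7 = 1. Minimum distance d = 2.

Enumerate all 2^4 = 16 messages m ∈ F_2^4.
For each, compute codeword c = mG in F_2^8, then tally its weight.
  m = 0000 → c = 00000000, weight = 0.
  m = 1000 → c = 11100010, weight = 4.
  m = 0100 → c = 10001011, weight = 4.
  m = 1100 → c = 01101001, weight = 4.
  m = 0010 → c = 11001010, weight = 4.
  m = 1010 → c = 00101000, weight = 2.
  m = 0110 → c = 01000001, weight = 2.
  m = 1110 → c = 10100011, weight = 4.
  m = 0001 → c = 10011101, weight = 5.
  m = 1001 → c = 01111111, weight = 7.
  m = 0101 → c = 00010110, weight = 3.
  m = 1101 → c = 11110100, weight = 5.
  m = 0011 → c = 01010111, weight = 5.
  m = 1011 → c = 10110101, weight = 5.
  m = 0111 → c = 11011100, weight = 5.
  m = 1111 → c = 00111110, weight = 5.
Tally weights:
  weight 0: 1 codewords.
  weight 2: 2 codewords.
  weight 3: 1 codewords.
  weight 4: 5 codewords.
  weight 5: 6 codewords.
  weight 7: 1 codewords.
Minimum distance d = smallest w > 0 with A_w > 0 = 2.
Sanity: Σ A_w = 16 = 2^4 = 16 ✓.


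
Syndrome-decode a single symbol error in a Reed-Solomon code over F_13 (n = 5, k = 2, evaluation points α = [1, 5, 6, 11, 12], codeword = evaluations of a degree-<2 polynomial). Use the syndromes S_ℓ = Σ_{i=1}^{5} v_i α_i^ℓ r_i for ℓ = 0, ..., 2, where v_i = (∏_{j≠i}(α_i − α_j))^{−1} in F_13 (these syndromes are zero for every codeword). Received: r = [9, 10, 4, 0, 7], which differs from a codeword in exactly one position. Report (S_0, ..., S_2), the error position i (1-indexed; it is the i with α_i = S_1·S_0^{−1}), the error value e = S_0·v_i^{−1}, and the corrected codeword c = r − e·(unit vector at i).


S = (9, 9, 9), error at position 1, error magnitude e = 1, c = [8, 10, 4, 0, 7].

Step 1: column multipliers v_i = (∏_{j≠i}(α_i − α_j))^{−1} mod 13.
  i = 1 (α = 1): (1−5)(1−6)(1−11)(1−12) = (−4)·(−5)·(−10)·(−11) = 2200 ≡ 3, so v_1 = 3^{−1} = 9 (mod 13).
  i = 2 (α = 5): (5−1)(5−6)(5−11)(5−12) = 4·(−1)·(−6)·(−7) = −168 ≡ 1, so v_2 = 1^{−1} = 1 (mod 13).
  i = 3 (α = 6): (6−1)(6−5)(6−11)(6−12) = 5·1·(−5)·(−6) = 150 ≡ 7, so v_3 = 7^{−1} = 2 (mod 13).
  i = 4 (α = 11): (11−1)(11−5)(11−6)(11−12) = 10·6·5·(−1) = −300 ≡ 12, so v_4 = 12^{−1} = 12 (mod 13).
  i = 5 (α = 12): (12−1)(12−5)(12−6)(12−11) = 11·7·6·1 = 462 ≡ 7, so v_5 = 7^{−1} = 2 (mod 13).
  v = [9, 1, 2, 12, 2].
Step 2: syndromes of r = [9, 10, 4, 0, 7] (all sums mod 13).
  S_0 = Σ v_i r_i = 9·9 + 1·10 + 2·4 + 12·0 + 2·7 = 113 ≡ 9.
  S_1 = Σ v_i α_i r_i = 9·1·9 + 1·5·10 + 2·6·4 + 12·11·0 + 2·12·7 = 347 ≡ 9.
  α_i^2 mod 13 = [1, 12, 10, 4, 1].
  S_2 = Σ v_i α_i^2 r_i = 9·1·9 + 1·12·10 + 2·10·4 + 12·4·0 + 2·1·7 = 295 ≡ 9.
  S = (9, 9, 9) ≠ 0, so r is not a codeword (an error is present).
Step 3: locate the error. For a single error e at position i, S_ℓ = v_i·e·α_i^ℓ, so α_err = S_1/S_0.
  S_0^{−1} = 9^{−1} = 3 (mod 13), so α_err = 9·3 = 27 ≡ 1 = α_1. Error position i = 1.
  Consistency check: S_2/S_1 = 9·3 = 27 ≡ 1 = α_err ✓ (single-error assumption holds).
Step 4: error magnitude e = S_0/v_1 = S_0·∏_{j≠1}(α_1 − α_j) = 9·3 = 27 ≡ 1 (mod 13).
Step 5: correct position 1: c_1 = r_1 − e = 9 − 1 ≡ 8 (mod 13). Hence c = [8, 10, 4, 0, 7].
  Check: interpolating c through the α_i gives m(x) = 1 + 7·x (degree < 2) with m(α_i) = c_i for every i, so c is indeed a codeword.


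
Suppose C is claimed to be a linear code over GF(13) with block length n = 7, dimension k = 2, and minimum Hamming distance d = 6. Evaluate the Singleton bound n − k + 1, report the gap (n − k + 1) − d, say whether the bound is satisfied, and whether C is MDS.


Singleton RHS = n − k + 1 = 6, slack = 0, bound satisfied, MDS.

Singleton bound: d ≤ n − k + 1.
Here n = 7, k = 2, so n − k + 1 = 6.
Given d = 6, check d ≤ 6: YES.
Slack = (n − k + 1) − d = 0.
The code is MDS (slack = 0).
Description: the claimed parameters are [7, 2, 6]_13; such a code would be MDS (meets Singleton bound).


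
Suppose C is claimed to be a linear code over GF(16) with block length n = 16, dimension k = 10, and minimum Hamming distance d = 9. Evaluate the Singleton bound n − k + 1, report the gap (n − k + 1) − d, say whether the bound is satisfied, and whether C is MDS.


Singleton RHS = n − k + 1 = 7, slack = -2, bound violated (no such code; not MDS).

Singleton bound: d ≤ n − k + 1.
Here n = 16, k = 10, so n − k + 1 = 7.
Given d = 9, check d ≤ 7: NO.
Slack = (n − k + 1) − d = -2.
The slack is negative: d = 9 exceeds n − k + 1 = 7 by 2, so the Singleton bound is violated and no linear [16, 10, 9]_16 code can exist. In particular it is not MDS (MDS requires d = n − k + 1 exactly).
Description: the claimed parameters are [16, 10, 9]_16; such a code would be impossible (violates the Singleton bound).


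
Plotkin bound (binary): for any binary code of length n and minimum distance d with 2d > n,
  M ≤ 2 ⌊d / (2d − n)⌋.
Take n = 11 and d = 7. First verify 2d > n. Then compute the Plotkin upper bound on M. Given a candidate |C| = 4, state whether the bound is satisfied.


Plotkin bound M ≤ 4; given |C| = 4 ≤ bound (satisfied).

Check applicability: 2d = 14, n = 11.
2d − n = 3 > 0, so Plotkin applies.
Compute d/(2d−n) = 7/3 ≈ 2.3333.
⌊d/(2d−n)⌋ = 2.
Plotkin bound: M ≤ 2·2 = 4.
Given |C| = 4, check: satisfied.
This |C| is at the Plotkin bound.


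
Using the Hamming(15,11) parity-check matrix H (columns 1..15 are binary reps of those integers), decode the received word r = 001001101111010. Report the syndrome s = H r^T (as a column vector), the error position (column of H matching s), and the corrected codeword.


s = (1, 0, 0, 0)^T, error position = 8, corrected codeword c = 001001111111010

Compute s = H r^T mod 2 one row at a time:
  s_1 = 0 + 1 + 1 + 1 + 1 + 0 + 1 + 0 = 5 ≡ 1 (mod 2).
  s_2 = 0 + 0 + 1 + 1 + 1 + 0 + 1 + 0 = 4 ≡ 0 (mod 2).
  s_3 = 0 + 1 + 1 + 1 + 1 + 1 + 1 + 0 = 6 ≡ 0 (mod 2).
  s_4 = 0 + 1 + 0 + 1 + 1 + 1 + 0 + 0 = 4 ≡ 0 (mod 2).
s = (1, 0, 0, 0)^T — this equals column 8 of H (binary 1000), so error is at position 8.
Correct: flip bit 8 of r = 001001101111010 to get c = 001001111111010.


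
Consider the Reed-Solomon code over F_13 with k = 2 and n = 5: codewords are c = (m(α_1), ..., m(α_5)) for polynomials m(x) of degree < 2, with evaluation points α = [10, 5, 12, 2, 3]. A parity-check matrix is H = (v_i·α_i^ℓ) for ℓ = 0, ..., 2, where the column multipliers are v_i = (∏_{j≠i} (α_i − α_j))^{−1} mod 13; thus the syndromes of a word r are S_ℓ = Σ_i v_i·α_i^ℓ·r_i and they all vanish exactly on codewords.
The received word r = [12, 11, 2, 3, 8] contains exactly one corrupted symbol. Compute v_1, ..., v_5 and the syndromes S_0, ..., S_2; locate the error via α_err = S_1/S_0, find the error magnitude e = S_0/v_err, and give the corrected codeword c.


S = (7, 1, 2), error at position 4, error magnitude e = 3, c = [12, 11, 2, 0, 8].

Step 1: column multipliers v_i = (∏_{j≠i}(α_i − α_j))^{−1} mod 13.
  i = 1 (α = 10): (10−5)(10−12)(10−2)(10−3) = 5·(−2)·8·7 = −560 ≡ 12, so v_1 = 12^{−1} = 12 (mod 13).
  i = 2 (α = 5): (5−10)(5−12)(5−2)(5−3) = (−5)·(−7)·3·2 = 210 ≡ 2, so v_2 = 2^{−1} = 7 (mod 13).
  i = 3 (α = 12): (12−10)(12−5)(12−2)(12−3) = 2·7·10·9 = 1260 ≡ 12, so v_3 = 12^{−1} = 12 (mod 13).
  i = 4 (α = 2): (2−10)(2−5)(2−12)(2−3) = (−8)·(−3)·(−10)·(−1) = 240 ≡ 6, so v_4 = 6^{−1} = 11 (mod 13).
  i = 5 (α = 3): (3−10)(3−5)(3−12)(3−2) = (−7)·(−2)·(−9)·1 = −126 ≡ 4, so v_5 = 4^{−1} = 10 (mod 13).
  v = [12, 7, 12, 11, 10].
Step 2: syndromes of r = [12, 11, 2, 3, 8] (all sums mod 13).
  S_0 = Σ v_i r_i = 12·12 + 7·11 + 12·2 + 11·3 + 10·8 = 358 ≡ 7.
  S_1 = Σ v_i α_i r_i = 12·10·12 + 7·5·11 + 12·12·2 + 11·2·3 + 10·3·8 = 2419 ≡ 1.
  α_i^2 mod 13 = [9, 12, 1, 4, 9].
  S_2 = Σ v_i α_i^2 r_i = 12·9·12 + 7·12·11 + 12·1·2 + 11·4·3 + 10·9·8 = 3096 ≡ 2.
  S = (7, 1, 2) ≠ 0, so r is not a codeword (an error is present).
Step 3: locate the error. For a single error e at position i, S_ℓ = v_i·e·α_i^ℓ, so α_err = S_1/S_0.
  S_0^{−1} = 7^{−1} = 2 (mod 13), so α_err = 1·2 = 2 ≡ 2 = α_4. Error position i = 4.
  Consistency check: S_2/S_1 = 2·1 = 2 ≡ 2 = α_err ✓ (single-error assumption holds).
Step 4: error magnitude e = S_0/v_4 = S_0·∏_{j≠4}(α_4 − α_j) = 7·6 = 42 ≡ 3 (mod 13).
Step 5: correct position 4: c_4 = r_4 − e = 3 − 3 ≡ 0 (mod 13). Hence c = [12, 11, 2, 0, 8].
  Check: interpolating c through the α_i gives m(x) = 10 + 8·x (degree < 2) with m(α_i) = c_i for every i, so c is indeed a codeword.


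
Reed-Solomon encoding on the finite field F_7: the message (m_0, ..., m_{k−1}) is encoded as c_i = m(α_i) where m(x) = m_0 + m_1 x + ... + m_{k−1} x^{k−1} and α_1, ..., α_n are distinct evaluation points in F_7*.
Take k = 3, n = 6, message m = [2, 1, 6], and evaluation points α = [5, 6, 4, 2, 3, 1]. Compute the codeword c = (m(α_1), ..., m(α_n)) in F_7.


c = [3, 0, 4, 0, 3, 2]

Message polynomial: m(x) = 2 + 1·x + 6·x^2 (mod 7).
For each evaluation point α_i, compute m(α_i) mod 7:
  α_1 = 5: Horner steps 6 → 3 → 3, so m(5) = 3.
  α_2 = 6: Horner steps 6 → 2 → 0, so m(6) = 0.
  α_3 = 4: Horner steps 6 → 4 → 4, so m(4) = 4.
  α_4 = 2: Horner steps 6 → 6 → 0, so m(2) = 0.
  α_5 = 3: Horner steps 6 → 5 → 3, so m(3) = 3.
  α_6 = 1: Horner steps 6 → 0 → 2, so m(1) = 2.
Codeword c = [3, 0, 4, 0, 3, 2] ∈ F_7^6.


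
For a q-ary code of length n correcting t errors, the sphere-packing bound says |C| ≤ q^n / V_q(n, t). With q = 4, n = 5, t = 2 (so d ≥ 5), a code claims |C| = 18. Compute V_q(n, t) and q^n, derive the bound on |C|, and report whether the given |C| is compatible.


V_q(n, t) = 106, q^n = 1024, Hamming bound = 9, |C| = 18 > bound (violated).

Step 1: Compute V_q(n, t) = Σ_{j=0}^2 C(n, j) (q−1)^j.
  j = 0: C(5,0)·(3)^0 = 1·1 = 1.
  j = 1: C(5,1)·(3)^1 = 5·3 = 15.
  j = 2: C(5,2)·(3)^2 = 10·9 = 90.
  V_q(n, t) = 1 + 15 + 90 = 106.
Step 2: q^n = 4^5 = 1024.
Step 3: Hamming bound ⌊q^n / V_q(n,t)⌋ = ⌊1024/106⌋ = 9.
Step 4: Compare |C| = 18 to 9: violated.
The claimed |C| lies above the Hamming bound, so no 4-ary code of length 5 with d ≥ 5 can have 18 codewords.


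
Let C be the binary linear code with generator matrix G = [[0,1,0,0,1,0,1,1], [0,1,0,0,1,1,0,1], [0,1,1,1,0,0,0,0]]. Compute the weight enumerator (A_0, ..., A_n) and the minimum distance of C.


Weight distribution: A_0 = 1, A_2 = 1, A_3 = 1, A_4 = 2, A_5 = 3. Minimum distance d = 2.

Enumerate all 2^3 = 8 messages m ∈ F_2^3.
For each, compute codeword c = mG in F_2^8, then tally its weight.
  m = 000 → c = 00000000, weight = 0.
  m = 100 → c = 01001011, weight = 4.
  m = 010 → c = 01001101, weight = 4.
  m = 110 → c = 00000110, weight = 2.
  m = 001 → c = 01110000, weight = 3.
  m = 101 → c = 00111011, weight = 5.
  m = 011 → c = 00111101, weight = 5.
  m = 111 → c = 01110110, weight = 5.
Tally weights:
  weight 0: 1 codewords.
  weight 2: 1 codewords.
  weight 3: 1 codewords.
  weight 4: 2 codewords.
  weight 5: 3 codewords.
Minimum distance d = smallest w > 0 with A_w > 0 = 2.
Sanity: Σ A_w = 8 = 2^3 = 8 ✓.


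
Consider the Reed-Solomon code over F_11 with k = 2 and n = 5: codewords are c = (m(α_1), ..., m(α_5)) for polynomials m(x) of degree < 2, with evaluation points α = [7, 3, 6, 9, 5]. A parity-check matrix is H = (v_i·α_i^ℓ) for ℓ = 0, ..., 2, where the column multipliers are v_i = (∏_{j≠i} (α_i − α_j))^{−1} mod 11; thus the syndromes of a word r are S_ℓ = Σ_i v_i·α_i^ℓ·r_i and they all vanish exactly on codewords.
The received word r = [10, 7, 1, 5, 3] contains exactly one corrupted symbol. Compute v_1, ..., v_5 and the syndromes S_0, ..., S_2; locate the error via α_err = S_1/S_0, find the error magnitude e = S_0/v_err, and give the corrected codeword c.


S = (10, 2, 7), error at position 4, error magnitude e = 10, c = [10, 7, 1, 6, 3].

Step 1: column multipliers v_i = (∏_{j≠i}(α_i − α_j))^{−1} mod 11.
  i = 1 (α = 7): (7−3)(7−6)(7−9)(7−5) = 4·1·(−2)·2 = −16 ≡ 6, so v_1 = 6^{−1} = 2 (mod 11).
  i = 2 (α = 3): (3−7)(3−6)(3−9)(3−5) = (−4)·(−3)·(−6)·(−2) = 144 ≡ 1, so v_2 = 1^{−1} = 1 (mod 11).
  i = 3 (α = 6): (6−7)(6−3)(6−9)(6−5) = (−1)·3·(−3)·1 = 9 ≡ 9, so v_3 = 9^{−1} = 5 (mod 11).
  i = 4 (α = 9): (9−7)(9−3)(9−6)(9−5) = 2·6·3·4 = 144 ≡ 1, so v_4 = 1^{−1} = 1 (mod 11).
  i = 5 (α = 5): (5−7)(5−3)(5−6)(5−9) = (−2)·2·(−1)·(−4) = −16 ≡ 6, so v_5 = 6^{−1} = 2 (mod 11).
  v = [2, 1, 5, 1, 2].
Step 2: syndromes of r = [10, 7, 1, 5, 3] (all sums mod 11).
  S_0 = Σ v_i r_i = 2·10 + 1·7 + 5·1 + 1·5 + 2·3 = 43 ≡ 10.
  S_1 = Σ v_i α_i r_i = 2·7·10 + 1·3·7 + 5·6·1 + 1·9·5 + 2·5·3 = 266 ≡ 2.
  α_i^2 mod 11 = [5, 9, 3, 4, 3].
  S_2 = Σ v_i α_i^2 r_i = 2·5·10 + 1·9·7 + 5·3·1 + 1·4·5 + 2·3·3 = 216 ≡ 7.
  S = (10, 2, 7) ≠ 0, so r is not a codeword (an error is present).
Step 3: locate the error. For a single error e at position i, S_ℓ = v_i·e·α_i^ℓ, so α_err = S_1/S_0.
  S_0^{−1} = 10^{−1} = 10 (mod 11), so α_err = 2·10 = 20 ≡ 9 = α_4. Error position i = 4.
  Consistency check: S_2/S_1 = 7·6 = 42 ≡ 9 = α_err ✓ (single-error assumption holds).
Step 4: error magnitude e = S_0/v_4 = S_0·∏_{j≠4}(α_4 − α_j) = 10·1 = 10 ≡ 10 (mod 11).
Step 5: correct position 4: c_4 = r_4 − e = 5 − 10 ≡ 6 (mod 11). Hence c = [10, 7, 1, 6, 3].
  Check: interpolating c through the α_i gives m(x) = 2 + 9·x (degree < 2) with m(α_i) = c_i for every i, so c is indeed a codeword.


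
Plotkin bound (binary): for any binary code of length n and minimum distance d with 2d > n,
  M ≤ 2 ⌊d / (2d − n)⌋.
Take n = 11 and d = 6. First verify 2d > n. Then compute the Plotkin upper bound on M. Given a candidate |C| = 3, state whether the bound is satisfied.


Plotkin bound M ≤ 12; given |C| = 3 ≤ bound (satisfied).

Check applicability: 2d = 12, n = 11.
2d − n = 1 > 0, so Plotkin applies.
Compute d/(2d−n) = 6/1 ≈ 6.0000.
⌊d/(2d−n)⌋ = 6.
Plotkin bound: M ≤ 2·6 = 12.
Given |C| = 3, check: satisfied.
This |C| is below the Plotkin bound.


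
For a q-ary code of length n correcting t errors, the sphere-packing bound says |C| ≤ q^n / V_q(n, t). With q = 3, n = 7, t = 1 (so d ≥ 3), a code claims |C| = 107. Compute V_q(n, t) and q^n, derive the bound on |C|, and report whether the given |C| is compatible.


V_q(n, t) = 15, q^n = 2187, Hamming bound = 145, |C| = 107 ≤ bound (satisfied).

Step 1: Compute V_q(n, t) = Σ_{j=0}^1 C(n, j) (q−1)^j.
  j = 0: C(7,0)·(2)^0 = 1·1 = 1.
  j = 1: C(7,1)·(2)^1 = 7·2 = 14.
  V_q(n, t) = 1 + 14 = 15.
Step 2: q^n = 3^7 = 2187.
Step 3: Hamming bound ⌊q^n / V_q(n,t)⌋ = ⌊2187/15⌋ = 145.
Step 4: Compare |C| = 107 to 145: satisfied.
The claimed |C| lies below the Hamming bound.


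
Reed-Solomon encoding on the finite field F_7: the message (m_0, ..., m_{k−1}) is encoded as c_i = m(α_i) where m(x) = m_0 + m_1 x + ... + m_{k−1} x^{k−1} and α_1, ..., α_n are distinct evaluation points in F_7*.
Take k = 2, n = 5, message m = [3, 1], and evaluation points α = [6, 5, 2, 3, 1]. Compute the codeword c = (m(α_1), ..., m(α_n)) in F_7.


c = [2, 1, 5, 6, 4]

Message polynomial: m(x) = 3 + 1·x (mod 7).
For each evaluation point α_i, compute m(α_i) mod 7:
  α_1 = 6: Horner steps 1 → 2, so m(6) = 2.
  α_2 = 5: Horner steps 1 → 1, so m(5) = 1.
  α_3 = 2: Horner steps 1 → 5, so m(2) = 5.
  α_4 = 3: Horner steps 1 → 6, so m(3) = 6.
  α_5 = 1: Horner steps 1 → 4, so m(1) = 4.
Codeword c = [2, 1, 5, 6, 4] ∈ F_7^5.


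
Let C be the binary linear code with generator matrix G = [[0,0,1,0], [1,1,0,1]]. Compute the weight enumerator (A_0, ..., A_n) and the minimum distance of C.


Weight distribution: A_0 = 1, A_1 = 1, A_3 = 1, A_4 = 1. Minimum distance d = 1.

Enumerate all 2^2 = 4 messages m ∈ F_2^2.
For each, compute codeword c = mG in F_2^4, then tally its weight.
  m = 00 → c = 0000, weight = 0.
  m = 10 → c = 0010, weight = 1.
  m = 01 → c = 1101, weight = 3.
  m = 11 → c = 1111, weight = 4.
Tally weights:
  weight 0: 1 codewords.
  weight 1: 1 codewords.
  weight 3: 1 codewords.
  weight 4: 1 codewords.
Minimum distance d = smallest w > 0 with A_w > 0 = 1.
Sanity: Σ A_w = 4 = 2^2 = 4 ✓.


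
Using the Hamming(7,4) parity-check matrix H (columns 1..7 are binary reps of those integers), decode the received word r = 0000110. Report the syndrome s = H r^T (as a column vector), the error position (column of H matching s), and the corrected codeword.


s = (0, 1, 1)^T, error position = 3, corrected codeword c = 0010110

Compute s = H r^T mod 2 one row at a time:
  s_1 = 0 + 1 + 1 + 0 = 2 ≡ 0 (mod 2).
  s_2 = 0 + 0 + 1 + 0 = 1 ≡ 1 (mod 2).
  s_3 = 0 + 0 + 1 + 0 = 1 ≡ 1 (mod 2).
s = (0, 1, 1)^T — this equals column 3 of H (binary 011), so error is at position 3.
Correct: flip bit 3 of r = 0000110 to get c = 0010110.


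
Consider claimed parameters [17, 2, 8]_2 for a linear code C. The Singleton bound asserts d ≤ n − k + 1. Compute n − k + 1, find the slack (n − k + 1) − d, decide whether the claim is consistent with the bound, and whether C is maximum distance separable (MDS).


Singleton RHS = n − k + 1 = 16, slack = 8, bound satisfied, not MDS.

Singleton bound: d ≤ n − k + 1.
Here n = 17, k = 2, so n − k + 1 = 16.
Given d = 8, check d ≤ 16: YES.
Slack = (n − k + 1) − d = 8.
The code is NOT MDS (slack = 8 > 0).
Description: the claimed parameters are [17, 2, 8]_2; such a code would be non-MDS.


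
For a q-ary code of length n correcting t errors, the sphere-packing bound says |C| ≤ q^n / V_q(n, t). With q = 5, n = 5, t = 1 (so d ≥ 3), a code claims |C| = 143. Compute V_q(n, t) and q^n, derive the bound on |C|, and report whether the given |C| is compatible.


V_q(n, t) = 21, q^n = 3125, Hamming bound = 148, |C| = 143 ≤ bound (satisfied).

Step 1: Compute V_q(n, t) = Σ_{j=0}^1 C(n, j) (q−1)^j.
  j = 0: C(5,0)·(4)^0 = 1·1 = 1.
  j = 1: C(5,1)·(4)^1 = 5·4 = 20.
  V_q(n, t) = 1 + 20 = 21.
Step 2: q^n = 5^5 = 3125.
Step 3: Hamming bound ⌊q^n / V_q(n,t)⌋ = ⌊3125/21⌋ = 148.
Step 4: Compare |C| = 143 to 148: satisfied.
The claimed |C| lies below the Hamming bound.


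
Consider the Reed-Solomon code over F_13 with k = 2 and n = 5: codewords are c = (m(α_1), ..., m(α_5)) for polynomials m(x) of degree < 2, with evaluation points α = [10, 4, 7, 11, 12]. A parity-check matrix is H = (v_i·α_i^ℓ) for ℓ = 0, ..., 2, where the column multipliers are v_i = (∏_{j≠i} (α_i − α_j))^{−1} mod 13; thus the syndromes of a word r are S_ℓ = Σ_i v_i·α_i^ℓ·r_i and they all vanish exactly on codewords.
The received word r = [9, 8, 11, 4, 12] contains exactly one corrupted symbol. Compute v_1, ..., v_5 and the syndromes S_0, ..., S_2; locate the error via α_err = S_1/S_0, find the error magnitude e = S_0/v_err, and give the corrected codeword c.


S = (3, 12, 9), error at position 2, error magnitude e = 8, c = [9, 0, 11, 4, 12].

Step 1: column multipliers v_i = (∏_{j≠i}(α_i − α_j))^{−1} mod 13.
  i = 1 (α = 10): (10−4)(10−7)(10−11)(10−12) = 6·3·(−1)·(−2) = 36 ≡ 10, so v_1 = 10^{−1} = 4 (mod 13).
  i = 2 (α = 4): (4−10)(4−7)(4−11)(4−12) = (−6)·(−3)·(−7)·(−8) = 1008 ≡ 7, so v_2 = 7^{−1} = 2 (mod 13).
  i = 3 (α = 7): (7−10)(7−4)(7−11)(7−12) = (−3)·3·(−4)·(−5) = −180 ≡ 2, so v_3 = 2^{−1} = 7 (mod 13).
  i = 4 (α = 11): (11−10)(11−4)(11−7)(11−12) = 1·7·4·(−1) = −28 ≡ 11, so v_4 = 11^{−1} = 6 (mod 13).
  i = 5 (α = 12): (12−10)(12−4)(12−7)(12−11) = 2·8·5·1 = 80 ≡ 2, so v_5 = 2^{−1} = 7 (mod 13).
  v = [4, 2, 7, 6, 7].
Step 2: syndromes of r = [9, 8, 11, 4, 12] (all sums mod 13).
  S_0 = Σ v_i r_i = 4·9 + 2·8 + 7·11 + 6·4 + 7·12 = 237 ≡ 3.
  S_1 = Σ v_i α_i r_i = 4·10·9 + 2·4·8 + 7·7·11 + 6·11·4 + 7·12·12 = 2235 ≡ 12.
  α_i^2 mod 13 = [9, 3, 10, 4, 1].
  S_2 = Σ v_i α_i^2 r_i = 4·9·9 + 2·3·8 + 7·10·11 + 6·4·4 + 7·1·12 = 1322 ≡ 9.
  S = (3, 12, 9) ≠ 0, so r is not a codeword (an error is present).
Step 3: locate the error. For a single error e at position i, S_ℓ = v_i·e·α_i^ℓ, so α_err = S_1/S_0.
  S_0^{−1} = 3^{−1} = 9 (mod 13), so α_err = 12·9 = 108 ≡ 4 = α_2. Error position i = 2.
  Consistency check: S_2/S_1 = 9·12 = 108 ≡ 4 = α_err ✓ (single-error assumption holds).
Step 4: error magnitude e = S_0/v_2 = S_0·∏_{j≠2}(α_2 − α_j) = 3·7 = 21 ≡ 8 (mod 13).
Step 5: correct position 2: c_2 = r_2 − e = 8 − 8 ≡ 0 (mod 13). Hence c = [9, 0, 11, 4, 12].
  Check: interpolating c through the α_i gives m(x) = 7 + 8·x (degree < 2) with m(α_i) = c_i for every i, so c is indeed a codeword.


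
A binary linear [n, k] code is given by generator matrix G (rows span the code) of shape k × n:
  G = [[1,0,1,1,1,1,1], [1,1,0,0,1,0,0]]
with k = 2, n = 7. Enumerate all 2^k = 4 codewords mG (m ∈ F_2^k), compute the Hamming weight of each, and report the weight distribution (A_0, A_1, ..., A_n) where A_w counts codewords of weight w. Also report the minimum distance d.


Weight distribution: A_0 = 1, A_3 = 1, A_5 = 1, A_6 = 1. Minimum distance d = 3.

Enumerate all 2^2 = 4 messages m ∈ F_2^2.
For each, compute codeword c = mG in F_2^7, then tally its weight.
  m = 00 → c = 0000000, weight = 0.
  m = 10 → c = 1011111, weight = 6.
  m = 01 → c = 1100100, weight = 3.
  m = 11 → c = 0111011, weight = 5.
Tally weights:
  weight 0: 1 codewords.
  weight 3: 1 codewords.
  weight 5: 1 codewords.
  weight 6: 1 codewords.
Minimum distance d = smallest w > 0 with A_w > 0 = 3.
Sanity: Σ A_w = 4 = 2^2 = 4 ✓.


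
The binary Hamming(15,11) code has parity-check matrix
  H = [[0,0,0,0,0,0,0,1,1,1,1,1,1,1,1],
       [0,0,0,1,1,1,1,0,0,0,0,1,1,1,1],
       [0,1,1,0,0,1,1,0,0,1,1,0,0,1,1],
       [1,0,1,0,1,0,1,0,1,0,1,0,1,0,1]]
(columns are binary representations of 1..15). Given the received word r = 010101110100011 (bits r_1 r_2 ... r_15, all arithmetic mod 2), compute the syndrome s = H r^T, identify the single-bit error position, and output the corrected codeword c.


s = (0, 1, 0, 0)^T, error position = 4, corrected codeword c = 010001110100011

Compute s = H r^T mod 2 one row at a time:
  s_1 = 1 + 0 + 1 + 0 + 0 + 0 + 1 + 1 = 4 ≡ 0 (mod 2).
  s_2 = 1 + 0 + 1 + 1 + 0 + 0 + 1 + 1 = 5 ≡ 1 (mod 2).
  s_3 = 1 + 0 + 1 + 1 + 1 + 0 + 1 + 1 = 6 ≡ 0 (mod 2).
  s_4 = 0 + 0 + 0 + 1 + 0 + 0 + 0 + 1 = 2 ≡ 0 (mod 2).
s = (0, 1, 0, 0)^T — this equals column 4 of H (binary 0100), so error is at position 4.
Correct: flip bit 4 of r = 010101110100011 to get c = 010001110100011.


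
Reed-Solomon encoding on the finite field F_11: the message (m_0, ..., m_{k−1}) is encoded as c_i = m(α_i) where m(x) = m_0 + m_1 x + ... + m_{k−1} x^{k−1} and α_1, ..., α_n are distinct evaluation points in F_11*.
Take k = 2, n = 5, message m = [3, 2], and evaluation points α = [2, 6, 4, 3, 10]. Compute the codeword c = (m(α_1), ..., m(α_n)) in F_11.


c = [7, 4, 0, 9, 1]

Message polynomial: m(x) = 3 + 2·x (mod 11).
For each evaluation point α_i, compute m(α_i) mod 11:
  α_1 = 2: Horner steps 2 → 7, so m(2) = 7.
  α_2 = 6: Horner steps 2 → 4, so m(6) = 4.
  α_3 = 4: Horner steps 2 → 0, so m(4) = 0.
  α_4 = 3: Horner steps 2 → 9, so m(3) = 9.
  α_5 = 10: Horner steps 2 → 1, so m(10) = 1.
Codeword c = [7, 4, 0, 9, 1] ∈ F_11^5.


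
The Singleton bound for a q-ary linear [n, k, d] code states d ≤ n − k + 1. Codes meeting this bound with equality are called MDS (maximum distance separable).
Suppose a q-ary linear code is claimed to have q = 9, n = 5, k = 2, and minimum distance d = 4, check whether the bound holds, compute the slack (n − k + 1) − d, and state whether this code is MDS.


Singleton RHS = n − k + 1 = 4, slack = 0, bound satisfied, MDS.

Singleton bound: d ≤ n − k + 1.
Here n = 5, k = 2, so n − k + 1 = 4.
Given d = 4, check d ≤ 4: YES.
Slack = (n − k + 1) − d = 0.
The code is MDS (slack = 0).
Description: the claimed parameters are [5, 2, 4]_9; such a code would be MDS (meets Singleton bound).


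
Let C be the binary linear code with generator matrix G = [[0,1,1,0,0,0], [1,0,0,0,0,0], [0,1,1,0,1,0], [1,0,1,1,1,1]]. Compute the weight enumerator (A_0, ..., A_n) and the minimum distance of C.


Weight distribution: A_0 = 1, A_1 = 2, A_2 = 2, A_3 = 4, A_4 = 5, A_5 = 2. Minimum distance d = 1.

Enumerate all 2^4 = 16 messages m ∈ F_2^4.
For each, compute codeword c = mG in F_2^6, then tally its weight.
  m = 0000 → c = 000000, weight = 0.
  m = 1000 → c = 011000, weight = 2.
  m = 0100 → c = 100000, weight = 1.
  m = 1100 → c = 111000, weight = 3.
  m = 0010 → c = 011010, weight = 3.
  m = 1010 → c = 000010, weight = 1.
  m = 0110 → c = 111010, weight = 4.
  m = 1110 → c = 100010, weight = 2.
  m = 0001 → c = 101111, weight = 5.
  m = 1001 → c = 110111, weight = 5.
  m = 0101 → c = 001111, weight = 4.
  m = 1101 → c = 010111, weight = 4.
  m = 0011 → c = 110101, weight = 4.
  m = 1011 → c = 101101, weight = 4.
  m = 0111 → c = 010101, weight = 3.
  m = 1111 → c = 001101, weight = 3.
Tally weights:
  weight 0: 1 codewords.
  weight 1: 2 codewords.
  weight 2: 2 codewords.
  weight 3: 4 codewords.
  weight 4: 5 codewords.
  weight 5: 2 codewords.
Minimum distance d = smallest w > 0 with A_w > 0 = 1.
Sanity: Σ A_w = 16 = 2^4 = 16 ✓.


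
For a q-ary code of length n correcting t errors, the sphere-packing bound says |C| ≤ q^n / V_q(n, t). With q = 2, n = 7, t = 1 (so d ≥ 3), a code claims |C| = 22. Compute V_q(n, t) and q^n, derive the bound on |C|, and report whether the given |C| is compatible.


V_q(n, t) = 8, q^n = 128, Hamming bound = 16, |C| = 22 > bound (violated).

Step 1: Compute V_q(n, t) = Σ_{j=0}^1 C(n, j) (q−1)^j.
  j = 0: C(7,0)·(1)^0 = 1·1 = 1.
  j = 1: C(7,1)·(1)^1 = 7·1 = 7.
  V_q(n, t) = 1 + 7 = 8.
Step 2: q^n = 2^7 = 128.
Step 3: Hamming bound ⌊q^n / V_q(n,t)⌋ = ⌊128/8⌋ = 16.
Step 4: Compare |C| = 22 to 16: violated.
The claimed |C| lies above the Hamming bound, so no 2-ary code of length 7 with d ≥ 3 can have 22 codewords.


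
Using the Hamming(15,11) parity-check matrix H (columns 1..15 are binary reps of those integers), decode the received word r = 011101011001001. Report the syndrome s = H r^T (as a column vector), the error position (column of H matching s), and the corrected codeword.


s = (0, 0, 0, 1)^T, error position = 1, corrected codeword c = 111101011001001

Compute s = H r^T mod 2 one row at a time:
  s_1 = 1 + 1 + 0 + 0 + 1 + 0 + 0 + 1 = 4 ≡ 0 (mod 2).
  s_2 = 1 + 0 + 1 + 0 + 1 + 0 + 0 + 1 = 4 ≡ 0 (mod 2).
  s_3 = 1 + 1 + 1 + 0 + 0 + 0 + 0 + 1 = 4 ≡ 0 (mod 2).
  s_4 = 0 + 1 + 0 + 0 + 1 + 0 + 0 + 1 = 3 ≡ 1 (mod 2).
s = (0, 0, 0, 1)^T — this equals column 1 of H (binary 0001), so error is at position 1.
Correct: flip bit 1 of r = 011101011001001 to get c = 111101011001001.
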